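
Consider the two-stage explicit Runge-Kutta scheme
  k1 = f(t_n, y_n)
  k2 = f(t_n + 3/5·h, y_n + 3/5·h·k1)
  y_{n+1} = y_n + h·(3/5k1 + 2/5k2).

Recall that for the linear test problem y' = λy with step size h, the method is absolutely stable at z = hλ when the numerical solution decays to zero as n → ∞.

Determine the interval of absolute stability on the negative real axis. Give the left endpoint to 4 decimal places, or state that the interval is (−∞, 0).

(-4.1667, 0).

On y'=λy, z=hλ:
  k1=λy_n ⇒ h·k1=z·y_n;  k2=λ(1+3/5z)y_n ⇒ h·k2=z(1+3/5z)y_n
  y_{n+1}/y_n = 1 + 3/5z + 2/5z(1+3/5z) = 1 + z + 6/25z²
  so R(z) = 1 + z + 6/25z².

Solve |R(x)|<1 on ℝ⁻.
x=-0.35: |R|=0.6794
R=1: x+6/25x²=0 ⇒ x=−25/6=-4.1667; min R=1−1/(4·6/25)=-0.0417>−1
Confirm numerically:
  x=-3.779: |R|=0.64840 <1
  x=-2.782: |R|=0.07549 <1
  x=-2.762: |R|=0.06887 <1
  x=-4.741: |R|=1.65350 >1
  x=-4.712: |R|=1.61671 >1
  x=-4.340: |R|=1.18054 >1
So |R|<1 on (-4.1667, 0).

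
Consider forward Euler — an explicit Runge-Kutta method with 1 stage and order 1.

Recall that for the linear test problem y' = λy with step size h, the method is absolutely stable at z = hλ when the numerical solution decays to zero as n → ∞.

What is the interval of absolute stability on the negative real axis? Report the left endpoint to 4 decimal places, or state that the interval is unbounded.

z∈(-2.0000,0).

Set f=λy, z=hλ:
  order 1, 1-stage ⇒ R(z)=1+z
  (e.g. R(-1.4)=-0.40000, |R|=0.40000)

Solve |R(x)|<1 on ℝ⁻.
x=-1.4: |R|=0.4000
|R(-2.04)|=1.0400 |R(-1.71)|=0.7100 |R(-1.26)|=0.2600
Bisect:
  x_lo=-2.7961 |R|=1.7961  x_hi=-0.2471 |R|=0.7529
  mid=-1.52157 |R|=0.52157 →hi
  mid=-2.15883 |R|=1.15883 →lo
  mid=-1.84020 |R|=0.84020 →hi
  mid=-1.99951 |R|=0.99951 →hi
  mid=-2.07917 |R|=1.07917 →lo
  mid=-2.03934 |R|=1.03934 →lo
  mid=-2.01943 |R|=1.01943 →lo
  ...
  [-2.00014,-1.99998] ⇒ x*=-2.0000
Stable set (-2.0000, 0).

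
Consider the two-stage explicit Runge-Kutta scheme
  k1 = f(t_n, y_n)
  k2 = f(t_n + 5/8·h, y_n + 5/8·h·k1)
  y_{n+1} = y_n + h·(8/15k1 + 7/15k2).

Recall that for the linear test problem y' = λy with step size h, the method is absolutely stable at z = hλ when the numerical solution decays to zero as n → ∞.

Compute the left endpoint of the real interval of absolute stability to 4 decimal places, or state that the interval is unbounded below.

left endpoint -3.4286.

Set f=λy, z=hλ:
  k1=λy_n ⇒ h·k1=z·y_n;  k2=λ(1+5/8z)y_n ⇒ h·k2=z(1+5/8z)y_n
  y_{n+1}/y_n = 1 + 8/15z + 7/15z(1+5/8z) = 1 + z + 7/24z²
  so R(z) = 1 + z + 7/24z².

Solve |R(x)|<1 on ℝ⁻.
x=-1.01: |R|=0.2875
R=1: x+7/24x²=0 ⇒ x=−24/7=-3.4286; min R=1−1/(4·7/24)=0.1429>−1
Confirm numerically:
  x=-2.936: |R|=0.57819 <1
  x=-2.926: |R|=0.57110 <1
  x=-2.010: |R|=0.16836 <1
  x=-3.983: |R|=1.64408 >1
  x=-3.858: |R|=1.48321 >1
  x=-3.676: |R|=1.26528 >1
So |R|<1 on (-3.4286, 0).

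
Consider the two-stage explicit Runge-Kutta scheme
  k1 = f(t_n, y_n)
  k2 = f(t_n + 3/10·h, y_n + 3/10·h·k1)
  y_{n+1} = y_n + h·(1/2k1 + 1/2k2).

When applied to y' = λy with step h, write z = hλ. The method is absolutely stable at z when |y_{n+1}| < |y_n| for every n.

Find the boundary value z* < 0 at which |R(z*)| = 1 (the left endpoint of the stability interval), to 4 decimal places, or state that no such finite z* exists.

On y'=λy, z=hλ:
  k1=λy_n ⇒ h·k1=z·y_n;  k2=λ(1+3/10z)y_n ⇒ h·k2=z(1+3/10z)y_n
  y_{n+1}/y_n = 1 + 1/2z + 1/2z(1+3/10z) = 1 + z + 3/20z²
  so R(z) = 1 + z + 3/20z².

Boundary: |R(x)|=1, x<0.
x=-0.78: |R|=0.3113
R=1: x+3/20x²=0 ⇒ x=−20/3=-6.6667; min R=1−1/(4·3/20)=-0.6667>−1
Confirm numerically:
  x=-5.741: |R|=0.20286 <1
  x=-4.188: |R|=0.55710 <1
  x=-3.239: |R|=0.66533 <1
  x=-7.139: |R|=1.50580 >1
  x=-6.903: |R|=1.24471 >1
Interval (-6.6667, 0).

left endpoint -6.6667.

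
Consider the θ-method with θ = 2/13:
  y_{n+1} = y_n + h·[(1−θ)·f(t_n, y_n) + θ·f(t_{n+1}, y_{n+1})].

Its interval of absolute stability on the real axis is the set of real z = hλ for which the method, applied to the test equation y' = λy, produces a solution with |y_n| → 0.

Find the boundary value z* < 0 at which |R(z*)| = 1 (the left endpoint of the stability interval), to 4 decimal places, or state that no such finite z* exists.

On y'=λy, z=hλ:
  y_{n+1} = y_n + z·[11/13·y_n + 2/13·y_{n+1}] ⇒ (1 − 2/13z)y_{n+1} = (1 + 11/13z)y_n
  ⇒ R(z) = (1 + 11/13z)/(1 − 2/13z).

Need |R(x)|<1, x<0.
x=-1.78: |R|=0.3973
R=−1: 1+11/13x = −1+2/13x ⇒ -9/13x=2 ⇒ x=2/(-9/13)=-2.8889
Confirm numerically:
  x=-2.480: |R|=0.79510 <1
  x=-2.458: |R|=0.78355 <1
  x=-2.016: |R|=0.53875 <1
  x=-1.266: |R|=0.05962 <1
  x=-3.482: |R|=1.26738 >1
  x=-3.205: |R|=1.14657 >1
  x=-2.966: |R|=1.03666 >1
Stable set (-2.8889, 0).

z* = -2.8889.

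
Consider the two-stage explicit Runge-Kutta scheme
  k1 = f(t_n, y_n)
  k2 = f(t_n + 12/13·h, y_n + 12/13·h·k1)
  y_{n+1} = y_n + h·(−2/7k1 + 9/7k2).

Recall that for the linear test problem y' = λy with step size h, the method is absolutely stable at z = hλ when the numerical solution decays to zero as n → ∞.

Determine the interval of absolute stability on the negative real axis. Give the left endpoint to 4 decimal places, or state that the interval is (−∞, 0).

Set f=λy, z=hλ:
  k1=λy_n ⇒ h·k1=z·y_n;  k2=λ(1+12/13z)y_n ⇒ h·k2=z(1+12/13z)y_n
  y_{n+1}/y_n = 1 − 2/7z + 9/7z(1+12/13z) = 1 + z + 108/91z²
  R(z) = 1 + z + 108/91z².

Need |R(x)|<1, x<0.
x=-0.81: |R|=0.9687
R=1: x+108/91x²=0 ⇒ x=−91/108=-0.8426; min R=1−1/(4·108/91)=0.7894>−1
Confirm numerically:
  x=-0.802: |R|=0.96136 <1
  x=-0.648: |R|=0.85035 <1
  x=-0.562: |R|=0.81285 <1
  x=-0.452: |R|=0.79047 <1
  x=-1.123: |R|=1.37372 >1
  x=-1.052: |R|=1.26145 >1
  x=-0.882: |R|=1.04125 >1
So |R|<1 on (-0.8426, 0).

(-0.8426, 0).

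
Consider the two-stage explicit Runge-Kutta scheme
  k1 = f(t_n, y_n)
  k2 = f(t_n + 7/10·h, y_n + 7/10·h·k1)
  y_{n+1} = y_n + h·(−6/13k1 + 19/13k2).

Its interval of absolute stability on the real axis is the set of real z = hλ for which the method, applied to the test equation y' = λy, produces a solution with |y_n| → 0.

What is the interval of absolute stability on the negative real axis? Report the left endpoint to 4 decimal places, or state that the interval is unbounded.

Test eqn y'=λy, z=hλ:
  k1=λy_n ⇒ h·k1=z·y_n;  k2=λ(1+7/10z)y_n ⇒ h·k2=z(1+7/10z)y_n
  y_{n+1}/y_n = 1 − 6/13z + 19/13z(1+7/10z) = 1 + z + 133/130z²
  Hence R(z) = 1 + z + 133/130z².

Need |R(x)|<1, x<0.
x=-1.65: |R|=2.1353
R=1: x+133/130x²=0 ⇒ x=−130/133=-0.9774; min R=1−1/(4·133/130)=0.7556>−1
Confirm numerically:
  x=-0.698: |R|=0.80045 <1
  x=-0.689: |R|=0.79668 <1
  x=-0.552: |R|=0.75974 <1
  x=-1.548: |R|=1.90360 >1
  x=-1.455: |R|=1.71088 >1
Interval (-0.9774, 0).

z∈(-0.9774,0).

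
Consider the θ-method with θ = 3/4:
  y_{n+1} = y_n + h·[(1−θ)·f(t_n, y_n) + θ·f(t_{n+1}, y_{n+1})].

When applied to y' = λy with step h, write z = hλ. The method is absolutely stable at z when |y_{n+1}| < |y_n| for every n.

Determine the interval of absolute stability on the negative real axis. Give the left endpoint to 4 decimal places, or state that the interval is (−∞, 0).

unbounded; (−∞, 0).

Set f=λy, z=hλ:
  y_{n+1} = y_n + z·[1/4·y_n + 3/4·y_{n+1}] ⇒ (1 − 3/4z)y_{n+1} = (1 + 1/4z)y_n
  ⇒ R(z) = (1 + 1/4z)/(1 − 3/4z).

Boundary: |R(x)|=1, x<0.
x=-1.28: |R|=0.3469
x=-2: |R|=0.2000
x=-10: |R|=0.1765
x=-100: |R|=0.3158
θ=3/4≥1/2 ⇒ |1+1/4x|<|1−3/4x| ∀x<0 ⇒ stable on all of ℝ⁻.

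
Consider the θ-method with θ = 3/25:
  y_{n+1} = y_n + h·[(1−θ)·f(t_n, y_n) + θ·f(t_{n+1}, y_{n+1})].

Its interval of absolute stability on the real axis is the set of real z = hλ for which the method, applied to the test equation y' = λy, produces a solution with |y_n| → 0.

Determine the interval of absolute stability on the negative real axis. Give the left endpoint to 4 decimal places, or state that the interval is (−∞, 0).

On y'=λy, z=hλ:
  y_{n+1} = y_n + z·[22/25·y_n + 3/25·y_{n+1}] ⇒ (1 − 3/25z)y_{n+1} = (1 + 22/25z)y_n
  Hence R(z) = (1 + 22/25z)/(1 − 3/25z).

Find x<0 with |R(x)|<1.
x=-0.61: |R|=0.4316
R=−1: 1+22/25x = −1+3/25x ⇒ -19/25x=2 ⇒ x=2/(-19/25)=-2.6316
Confirm numerically:
  x=-2.470: |R|=0.90528 <1
  x=-2.399: |R|=0.86275 <1
  x=-1.094: |R|=0.03295 <1
  x=-1.086: |R|=0.03921 <1
  x=-3.141: |R|=1.28118 >1
  x=-3.019: |R|=1.21614 >1
  x=-2.995: |R|=1.20318 >1
So |R|<1 on (-2.6316, 0).

z∈(-2.6316,0).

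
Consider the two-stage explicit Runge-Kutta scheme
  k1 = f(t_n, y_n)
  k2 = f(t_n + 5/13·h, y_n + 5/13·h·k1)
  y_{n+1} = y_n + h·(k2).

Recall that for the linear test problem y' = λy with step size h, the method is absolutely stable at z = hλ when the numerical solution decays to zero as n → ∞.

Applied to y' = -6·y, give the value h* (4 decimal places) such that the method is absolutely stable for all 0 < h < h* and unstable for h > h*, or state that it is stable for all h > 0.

(-2.6000,0); λ=-6 ⇒ h* = (13/5)/6 = 0.4333.

Test eqn y'=λy, z=hλ:
  k1=λy_n ⇒ h·k1=z·y_n;  k2=λ(1+5/13z)y_n ⇒ h·k2=z(1+5/13z)y_n
  y_{n+1}/y_n = 1 + z(1+5/13z) = 1 + z + 5/13z²
  Hence R(z) = 1 + z + 5/13z².

Find x<0 with |R(x)|<1.
x=-1.12: |R|=0.3625
R=1: x+5/13x²=0 ⇒ x=−13/5=-2.6000; min R=1−1/(4·5/13)=0.3500>−1
Confirm numerically:
  x=-1.930: |R|=0.50265 <1
  x=-1.795: |R|=0.44424 <1
  x=-1.302: |R|=0.35000 <1
  x=-1.136: |R|=0.36034 <1
  x=-3.009: |R|=1.47334 >1
  x=-2.870: |R|=1.29804 >1
  x=-2.630: |R|=1.03035 >1
Interval (-2.6000, 0).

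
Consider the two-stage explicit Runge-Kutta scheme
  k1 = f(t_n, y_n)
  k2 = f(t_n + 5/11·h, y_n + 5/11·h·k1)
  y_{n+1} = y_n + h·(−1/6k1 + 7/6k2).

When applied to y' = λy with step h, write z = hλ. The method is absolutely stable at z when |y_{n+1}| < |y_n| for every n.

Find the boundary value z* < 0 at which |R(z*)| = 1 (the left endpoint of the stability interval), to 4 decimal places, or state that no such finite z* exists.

left endpoint -1.8857.

On y'=λy, z=hλ:
  k1=λy_n ⇒ h·k1=z·y_n;  k2=λ(1+5/11z)y_n ⇒ h·k2=z(1+5/11z)y_n
  y_{n+1}/y_n = 1 − 1/6z + 7/6z(1+5/11z) = 1 + z + 35/66z²
  R(z) = 1 + z + 35/66z².

Solve |R(x)|<1 on ℝ⁻.
x=-1.03: |R|=0.5326
R=1: x+35/66x²=0 ⇒ x=−66/35=-1.8857; min R=1−1/(4·35/66)=0.5286>−1
Confirm numerically:
  x=-1.850: |R|=0.96496 <1
  x=-0.885: |R|=0.53035 <1
  x=-0.827: |R|=0.53569 <1
  x=-2.214: |R|=1.38544 >1
  x=-1.979: |R|=1.09790 >1
Stable set (-1.8857, 0).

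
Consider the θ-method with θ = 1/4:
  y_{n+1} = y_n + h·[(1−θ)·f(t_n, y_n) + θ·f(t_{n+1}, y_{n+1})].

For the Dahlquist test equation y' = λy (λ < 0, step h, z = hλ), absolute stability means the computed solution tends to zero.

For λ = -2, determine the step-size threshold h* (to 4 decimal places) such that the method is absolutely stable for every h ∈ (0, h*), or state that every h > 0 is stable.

On y'=λy, z=hλ:
  y_{n+1} = y_n + z·[3/4·y_n + 1/4·y_{n+1}] ⇒ (1 − 1/4z)y_{n+1} = (1 + 3/4z)y_n
  ⇒ R(z) = (1 + 3/4z)/(1 − 1/4z).

Need |R(x)|<1, x<0.
x=-1.24: |R|=0.0534
R=−1: 1+3/4x = −1+1/4x ⇒ -1/2x=2 ⇒ x=2/(-1/2)=-4.0000
Confirm numerically:
  x=-3.154: |R|=0.76349 <1
  x=-3.134: |R|=0.75722 <1
  x=-3.089: |R|=0.74298 <1
  x=-2.827: |R|=0.65636 <1
  x=-4.537: |R|=1.12581 >1
  x=-4.502: |R|=1.11809 >1
So |R|<1 on (-4.0000, 0).

(-4.0000,0); λ=-2 ⇒ h* = (4)/2 = 2.0000.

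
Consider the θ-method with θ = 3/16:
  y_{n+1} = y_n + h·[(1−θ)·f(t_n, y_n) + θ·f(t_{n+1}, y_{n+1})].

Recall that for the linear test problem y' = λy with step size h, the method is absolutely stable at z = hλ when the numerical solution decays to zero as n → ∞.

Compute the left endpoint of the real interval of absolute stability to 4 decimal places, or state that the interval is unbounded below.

z* = -3.2000.

On y'=λy, z=hλ:
  y_{n+1} = y_n + z·[13/16·y_n + 3/16·y_{n+1}] ⇒ (1 − 3/16z)y_{n+1} = (1 + 13/16z)y_n
  Hence R(z) = (1 + 13/16z)/(1 − 3/16z).

Boundary: |R(x)|=1, x<0.
x=-1.66: |R|=0.2660
R=−1: 1+13/16x = −1+3/16x ⇒ -5/8x=2 ⇒ x=2/(-5/8)=-3.2000
Confirm numerically:
  x=-3.012: |R|=0.92491 <1
  x=-2.900: |R|=0.87854 <1
  x=-2.637: |R|=0.76454 <1
  x=-3.664: |R|=1.17190 >1
  x=-3.569: |R|=1.13817 >1
  x=-3.412: |R|=1.08081 >1
So |R|<1 on (-3.2000, 0).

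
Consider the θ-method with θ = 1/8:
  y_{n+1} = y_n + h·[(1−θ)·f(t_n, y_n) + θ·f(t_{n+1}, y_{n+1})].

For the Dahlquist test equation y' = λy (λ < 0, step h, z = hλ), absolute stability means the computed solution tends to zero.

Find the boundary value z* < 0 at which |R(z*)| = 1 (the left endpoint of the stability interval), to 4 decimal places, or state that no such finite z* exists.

On y'=λy, z=hλ:
  y_{n+1} = y_n + z·[7/8·y_n + 1/8·y_{n+1}] ⇒ (1 − 1/8z)y_{n+1} = (1 + 7/8z)y_n
  R(z) = (1 + 7/8z)/(1 − 1/8z).

Find x<0 with |R(x)|<1.
x=-1.11: |R|=0.0252
R=−1: 1+7/8x = −1+1/8x ⇒ -3/4x=2 ⇒ x=2/(-3/4)=-2.6667
Confirm numerically:
  x=-1.996: |R|=0.59744 <1
  x=-1.101: |R|=0.03219 <1
  x=-1.094: |R|=0.03761 <1
  x=-3.205: |R|=1.28826 >1
  x=-3.083: |R|=1.22539 >1
  x=-2.967: |R|=1.16431 >1
Interval (-2.6667, 0).

z* = -2.6667.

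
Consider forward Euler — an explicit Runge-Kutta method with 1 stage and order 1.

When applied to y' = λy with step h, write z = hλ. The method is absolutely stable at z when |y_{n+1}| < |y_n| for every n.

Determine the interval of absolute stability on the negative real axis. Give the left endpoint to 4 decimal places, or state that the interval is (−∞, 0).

z∈(-2.0000,0).

With y'=λy (z=hλ):
  order 1, 1-stage ⇒ R(z)=1+z
  (e.g. R(-1.16)=-0.16000, |R|=0.16000)

Find x<0 with |R(x)|<1.
x=-1.16: |R|=0.1600
|R(-2.37)|=1.3700 |R(-2.13)|=1.1300 |R(-1.83)|=0.8300
Bisect:
  x_lo=-2.7062 |R|=1.7062  x_hi=-0.1352 |R|=0.8648
  mid=-1.42070 |R|=0.42070 →hi
  mid=-2.06343 |R|=1.06343 →lo
  mid=-1.74206 |R|=0.74206 →hi
  mid=-1.90275 |R|=0.90275 →hi
  mid=-1.98309 |R|=0.98309 →hi
  mid=-2.02326 |R|=1.02326 →lo
  mid=-2.00317 |R|=1.00317 →lo
  mid=-1.99313 |R|=0.99313 →hi
  mid=-1.99815 |R|=0.99815 →hi
  mid=-2.00066 |R|=1.00066 →lo
  ...
  [-2.00003,-1.99988] ⇒ x*=-2.0000
So |R|<1 on (-2.0000, 0).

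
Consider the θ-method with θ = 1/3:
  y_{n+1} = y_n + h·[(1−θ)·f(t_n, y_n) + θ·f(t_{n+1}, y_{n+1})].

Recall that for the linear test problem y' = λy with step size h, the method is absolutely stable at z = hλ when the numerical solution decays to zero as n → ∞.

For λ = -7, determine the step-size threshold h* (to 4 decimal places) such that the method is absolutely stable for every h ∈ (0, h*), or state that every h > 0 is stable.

(-6.0000,0); λ=-7 ⇒ h* = (6)/7 = 0.8571.

Set f=λy, z=hλ:
  y_{n+1} = y_n + z·[2/3·y_n + 1/3·y_{n+1}] ⇒ (1 − 1/3z)y_{n+1} = (1 + 2/3z)y_n
  R(z) = (1 + 2/3z)/(1 − 1/3z).

Need |R(x)|<1, x<0.
x=-1.51: |R|=0.0044
R=−1: 1+2/3x = −1+1/3x ⇒ -1/3x=2 ⇒ x=2/(-1/3)=-6.0000
Confirm numerically:
  x=-5.454: |R|=0.93542 <1
  x=-3.974: |R|=0.70949 <1
  x=-2.590: |R|=0.38998 <1
  x=-2.578: |R|=0.38652 <1
  x=-6.314: |R|=1.03371 >1
  x=-6.304: |R|=1.03267 >1
  x=-6.102: |R|=1.01121 >1
So |R|<1 on (-6.0000, 0).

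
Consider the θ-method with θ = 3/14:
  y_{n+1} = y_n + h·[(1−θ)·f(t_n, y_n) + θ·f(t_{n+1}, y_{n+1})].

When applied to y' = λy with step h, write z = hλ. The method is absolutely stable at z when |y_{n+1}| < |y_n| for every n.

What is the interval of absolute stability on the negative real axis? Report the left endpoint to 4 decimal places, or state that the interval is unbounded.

(-3.5000, 0).

With y'=λy (z=hλ):
  y_{n+1} = y_n + z·[11/14·y_n + 3/14·y_{n+1}] ⇒ (1 − 3/14z)y_{n+1} = (1 + 11/14z)y_n
  ⇒ R(z) = (1 + 11/14z)/(1 − 3/14z).

Need |R(x)|<1, x<0.
x=-1.36: |R|=0.0531
R=−1: 1+11/14x = −1+3/14x ⇒ -4/7x=2 ⇒ x=2/(-4/7)=-3.5000
Confirm numerically:
  x=-3.433: |R|=0.97794 <1
  x=-2.913: |R|=0.79348 <1
  x=-1.838: |R|=0.31864 <1
  x=-4.089: |R|=1.17939 >1
  x=-3.895: |R|=1.12303 >1
  x=-3.728: |R|=1.07243 >1
Stable set (-3.5000, 0).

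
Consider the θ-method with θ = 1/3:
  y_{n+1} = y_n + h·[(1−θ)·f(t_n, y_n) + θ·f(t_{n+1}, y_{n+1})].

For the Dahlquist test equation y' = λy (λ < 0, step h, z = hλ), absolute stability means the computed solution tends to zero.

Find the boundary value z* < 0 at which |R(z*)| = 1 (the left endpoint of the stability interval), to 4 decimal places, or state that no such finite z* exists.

left endpoint -6.0000.

On y'=λy, z=hλ:
  y_{n+1} = y_n + z·[2/3·y_n + 1/3·y_{n+1}] ⇒ (1 − 1/3z)y_{n+1} = (1 + 2/3z)y_n
  R(z) = (1 + 2/3z)/(1 − 1/3z).

Solve |R(x)|<1 on ℝ⁻.
x=-0.67: |R|=0.4523
R=−1: 1+2/3x = −1+1/3x ⇒ -1/3x=2 ⇒ x=2/(-1/3)=-6.0000
Confirm numerically:
  x=-5.974: |R|=0.99710 <1
  x=-3.713: |R|=0.65932 <1
  x=-3.143: |R|=0.53492 <1
  x=-3.026: |R|=0.50647 <1
  x=-6.486: |R|=1.05123 >1
  x=-6.212: |R|=1.02301 >1
Interval (-6.0000, 0).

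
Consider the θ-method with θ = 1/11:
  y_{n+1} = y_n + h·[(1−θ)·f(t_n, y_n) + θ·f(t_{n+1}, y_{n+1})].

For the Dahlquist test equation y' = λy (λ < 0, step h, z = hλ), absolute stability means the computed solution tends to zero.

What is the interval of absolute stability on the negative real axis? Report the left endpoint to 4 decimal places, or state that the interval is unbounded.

z∈(-2.4444,0).

Test eqn y'=λy, z=hλ:
  y_{n+1} = y_n + z·[10/11·y_n + 1/11·y_{n+1}] ⇒ (1 − 1/11z)y_{n+1} = (1 + 10/11z)y_n
  ⇒ R(z) = (1 + 10/11z)/(1 − 1/11z).

Solve |R(x)|<1 on ℝ⁻.
x=-1.06: |R|=0.0332
R=−1: 1+10/11x = −1+1/11x ⇒ -9/11x=2 ⇒ x=2/(-9/11)=-2.4444
Confirm numerically:
  x=-2.285: |R|=0.89198 <1
  x=-1.803: |R|=0.54909 <1
  x=-1.265: |R|=0.13453 <1
  x=-1.192: |R|=0.07546 <1
  x=-3.014: |R|=1.36578 >1
  x=-2.922: |R|=1.30872 >1
Stable set (-2.4444, 0).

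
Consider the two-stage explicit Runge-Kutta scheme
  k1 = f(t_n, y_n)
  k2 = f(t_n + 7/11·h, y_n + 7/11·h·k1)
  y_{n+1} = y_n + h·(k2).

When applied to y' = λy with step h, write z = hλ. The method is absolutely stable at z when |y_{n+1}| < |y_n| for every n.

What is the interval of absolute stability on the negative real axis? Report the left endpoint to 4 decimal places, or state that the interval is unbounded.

z∈(-1.5714,0).

With y'=λy (z=hλ):
  k1=λy_n ⇒ h·k1=z·y_n;  k2=λ(1+7/11z)y_n ⇒ h·k2=z(1+7/11z)y_n
  y_{n+1}/y_n = 1 + z(1+7/11z) = 1 + z + 7/11z²
  R(z) = 1 + z + 7/11z².

Solve |R(x)|<1 on ℝ⁻.
x=-1.39: |R|=0.8395
R=1: x+7/11x²=0 ⇒ x=−11/7=-1.5714; min R=1−1/(4·7/11)=0.6071>−1
Confirm numerically:
  x=-1.306: |R|=0.77940 <1
  x=-1.136: |R|=0.68522 <1
  x=-0.843: |R|=0.60923 <1
  x=-2.156: |R|=1.80203 >1
  x=-2.131: |R|=1.75883 >1
  x=-1.592: |R|=1.02084 >1
Stable set (-1.5714, 0).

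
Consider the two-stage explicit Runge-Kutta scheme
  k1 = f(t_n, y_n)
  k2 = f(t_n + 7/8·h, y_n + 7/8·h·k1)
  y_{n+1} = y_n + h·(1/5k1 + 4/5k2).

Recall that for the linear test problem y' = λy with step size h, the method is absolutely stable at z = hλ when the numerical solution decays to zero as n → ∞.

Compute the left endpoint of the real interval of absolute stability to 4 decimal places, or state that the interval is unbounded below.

z* = -1.4286.

Set f=λy, z=hλ:
  k1=λy_n ⇒ h·k1=z·y_n;  k2=λ(1+7/8z)y_n ⇒ h·k2=z(1+7/8z)y_n
  y_{n+1}/y_n = 1 + 1/5z + 4/5z(1+7/8z) = 1 + z + 7/10z²
  so R(z) = 1 + z + 7/10z².

Need |R(x)|<1, x<0.
x=-1.63: |R|=1.2298
R=1: x+7/10x²=0 ⇒ x=−10/7=-1.4286; min R=1−1/(4·7/10)=0.6429>−1
Confirm numerically:
  x=-1.206: |R|=0.81211 <1
  x=-1.144: |R|=0.77212 <1
  x=-0.986: |R|=0.69454 <1
  x=-1.843: |R|=1.53465 >1
  x=-1.642: |R|=1.24531 >1
  x=-1.480: |R|=1.05328 >1
Stable set (-1.4286, 0).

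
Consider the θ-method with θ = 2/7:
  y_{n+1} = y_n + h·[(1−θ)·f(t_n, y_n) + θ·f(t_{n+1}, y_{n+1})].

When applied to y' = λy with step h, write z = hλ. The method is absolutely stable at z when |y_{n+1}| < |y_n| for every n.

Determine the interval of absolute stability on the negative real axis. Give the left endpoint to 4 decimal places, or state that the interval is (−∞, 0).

z∈(-4.6667,0).

Test eqn y'=λy, z=hλ:
  y_{n+1} = y_n + z·[5/7·y_n + 2/7·y_{n+1}] ⇒ (1 − 2/7z)y_{n+1} = (1 + 5/7z)y_n
  Hence R(z) = (1 + 5/7z)/(1 − 2/7z).

Find x<0 with |R(x)|<1.
x=-1.28: |R|=0.0628
R=−1: 1+5/7x = −1+2/7x ⇒ -3/7x=2 ⇒ x=2/(-3/7)=-4.6667
Confirm numerically:
  x=-4.428: |R|=0.95484 <1
  x=-3.098: |R|=0.64338 <1
  x=-3.025: |R|=0.62261 <1
  x=-1.967: |R|=0.25928 <1
  x=-4.968: |R|=1.05338 >1
  x=-4.888: |R|=1.03958 >1
  x=-4.807: |R|=1.02534 >1
So |R|<1 on (-4.6667, 0).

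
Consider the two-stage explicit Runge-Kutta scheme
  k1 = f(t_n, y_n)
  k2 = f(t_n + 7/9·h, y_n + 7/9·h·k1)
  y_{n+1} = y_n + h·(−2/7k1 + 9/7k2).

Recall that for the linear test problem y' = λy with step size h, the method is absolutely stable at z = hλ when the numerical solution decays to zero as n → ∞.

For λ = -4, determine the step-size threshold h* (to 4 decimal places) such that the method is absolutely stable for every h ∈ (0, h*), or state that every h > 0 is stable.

(-1.0000,0); λ=-4 ⇒ h* = (1)/4 = 0.2500.

Test eqn y'=λy, z=hλ:
  k1=λy_n ⇒ h·k1=z·y_n;  k2=λ(1+7/9z)y_n ⇒ h·k2=z(1+7/9z)y_n
  y_{n+1}/y_n = 1 − 2/7z + 9/7z(1+7/9z) = 1 + z + z²
  ⇒ R(z) = 1 + z + z².

Find x<0 with |R(x)|<1.
x=-1.26: |R|=1.3276
R=1: x+1x²=0 ⇒ x=−1=-1.0000; min R=1−1/(4·1)=0.7500>−1
Confirm numerically:
  x=-0.879: |R|=0.89364 <1
  x=-0.815: |R|=0.84923 <1
  x=-0.711: |R|=0.79452 <1
  x=-0.667: |R|=0.77789 <1
  x=-1.572: |R|=1.89918 >1
  x=-1.372: |R|=1.51038 >1
Stable set (-1.0000, 0).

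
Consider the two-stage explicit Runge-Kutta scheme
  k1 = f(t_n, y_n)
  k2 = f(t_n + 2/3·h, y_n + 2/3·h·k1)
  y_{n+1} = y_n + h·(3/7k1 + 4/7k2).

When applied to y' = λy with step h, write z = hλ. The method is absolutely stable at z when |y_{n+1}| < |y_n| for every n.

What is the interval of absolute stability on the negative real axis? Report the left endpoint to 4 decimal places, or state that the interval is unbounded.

(-2.6250, 0).

With y'=λy (z=hλ):
  k1=λy_n ⇒ h·k1=z·y_n;  k2=λ(1+2/3z)y_n ⇒ h·k2=z(1+2/3z)y_n
  y_{n+1}/y_n = 1 + 3/7z + 4/7z(1+2/3z) = 1 + z + 8/21z²
  ⇒ R(z) = 1 + z + 8/21z².

Find x<0 with |R(x)|<1.
x=-0.71: |R|=0.4820
R=1: x+8/21x²=0 ⇒ x=−21/8=-2.6250; min R=1−1/(4·8/21)=0.3438>−1
Confirm numerically:
  x=-1.997: |R|=0.52224 <1
  x=-1.926: |R|=0.48713 <1
  x=-1.857: |R|=0.45669 <1
  x=-1.280: |R|=0.34415 <1
  x=-3.185: |R|=1.67947 >1
  x=-2.992: |R|=1.41831 >1
Stable set (-2.6250, 0).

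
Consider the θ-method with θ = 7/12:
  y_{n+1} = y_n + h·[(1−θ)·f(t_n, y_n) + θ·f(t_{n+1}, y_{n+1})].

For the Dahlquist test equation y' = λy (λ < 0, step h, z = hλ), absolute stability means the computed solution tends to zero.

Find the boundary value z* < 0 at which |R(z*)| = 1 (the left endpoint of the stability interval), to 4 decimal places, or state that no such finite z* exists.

interval (−∞, 0).

Set f=λy, z=hλ:
  y_{n+1} = y_n + z·[5/12·y_n + 7/12·y_{n+1}] ⇒ (1 − 7/12z)y_{n+1} = (1 + 5/12z)y_n
  ⇒ R(z) = (1 + 5/12z)/(1 − 7/12z).

Solve |R(x)|<1 on ℝ⁻.
x=-1.11: |R|=0.3263
x=-2: |R|=0.0769
x=-10: |R|=0.4634
x=-100: |R|=0.6854
θ=7/12≥1/2 ⇒ |1+5/12x|<|1−7/12x| ∀x<0 ⇒ interval (−∞,0).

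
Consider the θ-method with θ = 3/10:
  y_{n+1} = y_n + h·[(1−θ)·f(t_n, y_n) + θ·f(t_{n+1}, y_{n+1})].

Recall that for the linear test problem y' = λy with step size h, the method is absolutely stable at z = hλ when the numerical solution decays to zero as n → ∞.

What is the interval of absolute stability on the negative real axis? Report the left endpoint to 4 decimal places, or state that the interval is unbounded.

On y'=λy, z=hλ:
  y_{n+1} = y_n + z·[7/10·y_n + 3/10·y_{n+1}] ⇒ (1 − 3/10z)y_{n+1} = (1 + 7/10z)y_n
  R(z) = (1 + 7/10z)/(1 − 3/10z).

Need |R(x)|<1, x<0.
x=-1.72: |R|=0.1346
R=−1: 1+7/10x = −1+3/10x ⇒ -2/5x=2 ⇒ x=2/(-2/5)=-5.0000
Confirm numerically:
  x=-4.227: |R|=0.86367 <1
  x=-4.165: |R|=0.85152 <1
  x=-4.021: |R|=0.82251 <1
  x=-2.746: |R|=0.50565 <1
  x=-5.394: |R|=1.06019 >1
  x=-5.353: |R|=1.05418 >1
  x=-5.306: |R|=1.04723 >1
So |R|<1 on (-5.0000, 0).

z∈(-5.0000,0).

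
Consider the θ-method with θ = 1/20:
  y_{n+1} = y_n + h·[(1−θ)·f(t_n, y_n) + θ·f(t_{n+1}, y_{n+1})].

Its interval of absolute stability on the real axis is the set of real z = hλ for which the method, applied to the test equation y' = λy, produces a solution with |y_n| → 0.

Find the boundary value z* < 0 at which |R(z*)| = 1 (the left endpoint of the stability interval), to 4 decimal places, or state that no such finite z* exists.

Test eqn y'=λy, z=hλ:
  y_{n+1} = y_n + z·[19/20·y_n + 1/20·y_{n+1}] ⇒ (1 − 1/20z)y_{n+1} = (1 + 19/20z)y_n
  Hence R(z) = (1 + 19/20z)/(1 − 1/20z).

Boundary: |R(x)|=1, x<0.
x=-0.8: |R|=0.2308
R=−1: 1+19/20x = −1+1/20x ⇒ -9/10x=2 ⇒ x=2/(-9/10)=-2.2222
Confirm numerically:
  x=-2.122: |R|=0.91845 <1
  x=-1.540: |R|=0.42990 <1
  x=-1.318: |R|=0.23651 <1
  x=-0.963: |R|=0.08124 <1
  x=-2.563: |R|=1.27186 >1
  x=-2.556: |R|=1.26636 >1
So |R|<1 on (-2.2222, 0).

left endpoint -2.2222.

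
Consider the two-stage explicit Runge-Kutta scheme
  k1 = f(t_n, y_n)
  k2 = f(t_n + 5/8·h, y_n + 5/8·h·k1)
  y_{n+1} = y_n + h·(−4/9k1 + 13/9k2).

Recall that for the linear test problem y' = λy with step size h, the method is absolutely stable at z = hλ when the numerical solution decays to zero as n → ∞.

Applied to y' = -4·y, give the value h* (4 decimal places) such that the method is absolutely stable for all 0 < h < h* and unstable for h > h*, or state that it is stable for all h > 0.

On y'=λy, z=hλ:
  k1=λy_n ⇒ h·k1=z·y_n;  k2=λ(1+5/8z)y_n ⇒ h·k2=z(1+5/8z)y_n
  y_{n+1}/y_n = 1 − 4/9z + 13/9z(1+5/8z) = 1 + z + 65/72z²
  ⇒ R(z) = 1 + z + 65/72z².

Need |R(x)|<1, x<0.
x=-1.78: |R|=2.0804
R=1: x+65/72x²=0 ⇒ x=−72/65=-1.1077; min R=1−1/(4·65/72)=0.7231>−1
Confirm numerically:
  x=-1.045: |R|=0.94086 <1
  x=-0.813: |R|=0.78371 <1
  x=-0.468: |R|=0.72973 <1
  x=-1.706: |R|=1.92148 >1
  x=-1.483: |R|=1.50247 >1
Stable set (-1.1077, 0).

(-1.1077,0); λ=-4 ⇒ h* = (72/65)/4 = 0.2769.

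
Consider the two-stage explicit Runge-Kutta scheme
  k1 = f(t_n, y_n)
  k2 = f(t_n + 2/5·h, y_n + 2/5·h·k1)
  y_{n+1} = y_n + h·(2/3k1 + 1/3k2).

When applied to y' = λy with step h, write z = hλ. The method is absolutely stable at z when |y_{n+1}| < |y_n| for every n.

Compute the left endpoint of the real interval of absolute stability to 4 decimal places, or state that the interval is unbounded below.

With y'=λy (z=hλ):
  k1=λy_n ⇒ h·k1=z·y_n;  k2=λ(1+2/5z)y_n ⇒ h·k2=z(1+2/5z)y_n
  y_{n+1}/y_n = 1 + 2/3z + 1/3z(1+2/5z) = 1 + z + 2/15z²
  so R(z) = 1 + z + 2/15z².

Find x<0 with |R(x)|<1.
x=-0.84: |R|=0.2541
R=1: x+2/15x²=0 ⇒ x=−15/2=-7.5000; min R=1−1/(4·2/15)=-0.8750>−1
Confirm numerically:
  x=-6.966: |R|=0.50402 <1
  x=-5.991: |R|=0.20539 <1
  x=-4.801: |R|=0.72772 <1
  x=-3.262: |R|=0.84325 <1
  x=-7.971: |R|=1.50058 >1
  x=-7.772: |R|=1.28186 >1
  x=-7.633: |R|=1.13536 >1
Interval (-7.5000, 0).

left endpoint -7.5000.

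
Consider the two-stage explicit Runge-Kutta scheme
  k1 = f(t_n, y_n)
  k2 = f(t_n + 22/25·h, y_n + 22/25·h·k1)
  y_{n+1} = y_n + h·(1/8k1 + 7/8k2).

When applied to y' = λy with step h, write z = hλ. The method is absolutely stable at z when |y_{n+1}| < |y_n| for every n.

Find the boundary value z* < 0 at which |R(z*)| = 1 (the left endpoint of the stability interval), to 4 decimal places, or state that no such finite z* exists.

z* = -1.2987.

With y'=λy (z=hλ):
  k1=λy_n ⇒ h·k1=z·y_n;  k2=λ(1+22/25z)y_n ⇒ h·k2=z(1+22/25z)y_n
  y_{n+1}/y_n = 1 + 1/8z + 7/8z(1+22/25z) = 1 + z + 77/100z²
  so R(z) = 1 + z + 77/100z².

Need |R(x)|<1, x<0.
x=-0.81: |R|=0.6952
R=1: x+77/100x²=0 ⇒ x=−100/77=-1.2987; min R=1−1/(4·77/100)=0.6753>−1
Confirm numerically:
  x=-1.276: |R|=0.97770 <1
  x=-1.196: |R|=0.90542 <1
  x=-0.529: |R|=0.68648 <1
  x=-1.596: |R|=1.36536 >1
  x=-1.484: |R|=1.21174 >1
So |R|<1 on (-1.2987, 0).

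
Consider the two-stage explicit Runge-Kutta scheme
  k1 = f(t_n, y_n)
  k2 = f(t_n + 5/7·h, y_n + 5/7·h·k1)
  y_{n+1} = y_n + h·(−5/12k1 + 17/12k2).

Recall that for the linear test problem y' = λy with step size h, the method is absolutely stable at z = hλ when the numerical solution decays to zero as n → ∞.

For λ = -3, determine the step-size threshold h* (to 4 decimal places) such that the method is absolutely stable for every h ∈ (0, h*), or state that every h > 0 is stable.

(-0.9882,0); λ=-3 ⇒ h* = (84/85)/3 = 0.3294.

Set f=λy, z=hλ:
  k1=λy_n ⇒ h·k1=z·y_n;  k2=λ(1+5/7z)y_n ⇒ h·k2=z(1+5/7z)y_n
  y_{n+1}/y_n = 1 − 5/12z + 17/12z(1+5/7z) = 1 + z + 85/84z²
  Hence R(z) = 1 + z + 85/84z².

Solve |R(x)|<1 on ℝ⁻.
x=-1.62: |R|=2.0356
R=1: x+85/84x²=0 ⇒ x=−84/85=-0.9882; min R=1−1/(4·85/84)=0.7529>−1
Confirm numerically:
  x=-0.903: |R|=0.92212 <1
  x=-0.712: |R|=0.80098 <1
  x=-0.538: |R|=0.75489 <1
  x=-0.500: |R|=0.75298 <1
  x=-1.567: |R|=1.91772 >1
  x=-1.462: |R|=1.70089 >1
  x=-1.244: |R|=1.32196 >1
So |R|<1 on (-0.9882, 0).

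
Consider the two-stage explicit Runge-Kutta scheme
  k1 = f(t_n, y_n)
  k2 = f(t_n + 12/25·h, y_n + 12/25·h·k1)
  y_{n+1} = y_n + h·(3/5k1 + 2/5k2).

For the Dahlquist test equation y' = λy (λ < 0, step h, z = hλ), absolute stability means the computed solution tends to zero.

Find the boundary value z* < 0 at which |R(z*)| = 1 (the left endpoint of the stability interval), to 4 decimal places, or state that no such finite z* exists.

On y'=λy, z=hλ:
  k1=λy_n ⇒ h·k1=z·y_n;  k2=λ(1+12/25z)y_n ⇒ h·k2=z(1+12/25z)y_n
  y_{n+1}/y_n = 1 + 3/5z + 2/5z(1+12/25z) = 1 + z + 24/125z²
  R(z) = 1 + z + 24/125z².

Need |R(x)|<1, x<0.
x=-1.38: |R|=0.0144
R=1: x+24/125x²=0 ⇒ x=−125/24=-5.2083; min R=1−1/(4·24/125)=-0.3021>−1
Confirm numerically:
  x=-4.888: |R|=0.69937 <1
  x=-4.550: |R|=0.42488 <1
  x=-3.320: |R|=0.20370 <1
  x=-3.165: |R|=0.24169 <1
  x=-5.443: |R|=1.24524 >1
  x=-5.381: |R|=1.17839 >1
So |R|<1 on (-5.2083, 0).

left endpoint -5.2083.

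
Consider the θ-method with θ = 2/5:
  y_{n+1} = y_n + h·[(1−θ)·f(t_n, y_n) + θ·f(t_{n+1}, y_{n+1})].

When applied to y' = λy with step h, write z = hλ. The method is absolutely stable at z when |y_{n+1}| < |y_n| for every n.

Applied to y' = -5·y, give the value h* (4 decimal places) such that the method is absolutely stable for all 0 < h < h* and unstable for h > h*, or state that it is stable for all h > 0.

(-10.0000,0); λ=-5 ⇒ h* = (10)/5 = 2.0000.

With y'=λy (z=hλ):
  y_{n+1} = y_n + z·[3/5·y_n + 2/5·y_{n+1}] ⇒ (1 − 2/5z)y_{n+1} = (1 + 3/5z)y_n
  so R(z) = (1 + 3/5z)/(1 − 2/5z).

Solve |R(x)|<1 on ℝ⁻.
x=-0.33: |R|=0.7085
R=−1: 1+3/5x = −1+2/5x ⇒ -1/5x=2 ⇒ x=2/(-1/5)=-10.0000
Confirm numerically:
  x=-9.028: |R|=0.95784 <1
  x=-7.940: |R|=0.90134 <1
  x=-7.514: |R|=0.87587 <1
  x=-7.099: |R|=0.84889 <1
  x=-10.269: |R|=1.01053 >1
  x=-10.108: |R|=1.00428 >1
  x=-10.052: |R|=1.00207 >1
Stable set (-10.0000, 0).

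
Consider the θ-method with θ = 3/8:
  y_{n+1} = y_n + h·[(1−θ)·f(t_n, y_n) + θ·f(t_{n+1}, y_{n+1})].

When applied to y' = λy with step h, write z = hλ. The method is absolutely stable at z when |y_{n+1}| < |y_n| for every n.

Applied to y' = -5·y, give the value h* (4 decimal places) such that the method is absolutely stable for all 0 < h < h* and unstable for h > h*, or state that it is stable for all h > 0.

(-8.0000,0); λ=-5 ⇒ h* = (8)/5 = 1.6000.

Set f=λy, z=hλ:
  y_{n+1} = y_n + z·[5/8·y_n + 3/8·y_{n+1}] ⇒ (1 − 3/8z)y_{n+1} = (1 + 5/8z)y_n
  so R(z) = (1 + 5/8z)/(1 − 3/8z).

Need |R(x)|<1, x<0.
x=-0.69: |R|=0.4518
R=−1: 1+5/8x = −1+3/8x ⇒ -1/4x=2 ⇒ x=2/(-1/4)=-8.0000
Confirm numerically:
  x=-7.849: |R|=0.99043 <1
  x=-7.439: |R|=0.96299 <1
  x=-4.873: |R|=0.72351 <1
  x=-8.596: |R|=1.03528 >1
  x=-8.314: |R|=1.01906 >1
  x=-8.111: |R|=1.00687 >1
So |R|<1 on (-8.0000, 0).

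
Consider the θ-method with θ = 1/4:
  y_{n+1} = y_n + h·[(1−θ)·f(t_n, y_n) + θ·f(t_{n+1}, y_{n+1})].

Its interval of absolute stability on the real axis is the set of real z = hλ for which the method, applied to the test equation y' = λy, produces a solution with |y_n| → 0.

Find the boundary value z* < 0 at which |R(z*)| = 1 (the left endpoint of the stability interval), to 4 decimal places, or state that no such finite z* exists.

z* = -4.0000.

On y'=λy, z=hλ:
  y_{n+1} = y_n + z·[3/4·y_n + 1/4·y_{n+1}] ⇒ (1 − 1/4z)y_{n+1} = (1 + 3/4z)y_n
  ⇒ R(z) = (1 + 3/4z)/(1 − 1/4z).

Find x<0 with |R(x)|<1.
x=-0.66: |R|=0.4335
R=−1: 1+3/4x = −1+1/4x ⇒ -1/2x=2 ⇒ x=2/(-1/2)=-4.0000
Confirm numerically:
  x=-3.603: |R|=0.89557 <1
  x=-2.701: |R|=0.61230 <1
  x=-1.866: |R|=0.27242 <1
  x=-4.518: |R|=1.12162 >1
  x=-4.336: |R|=1.08061 >1
Interval (-4.0000, 0).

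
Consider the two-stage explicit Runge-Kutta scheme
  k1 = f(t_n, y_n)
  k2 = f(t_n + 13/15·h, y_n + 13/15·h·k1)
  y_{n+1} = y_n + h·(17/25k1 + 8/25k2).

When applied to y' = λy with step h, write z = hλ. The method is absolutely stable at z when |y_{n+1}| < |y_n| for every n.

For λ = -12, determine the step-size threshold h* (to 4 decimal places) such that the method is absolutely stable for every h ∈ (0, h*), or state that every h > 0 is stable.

(-3.6058,0); λ=-12 ⇒ h* = (375/104)/12 = 0.3005.

On y'=λy, z=hλ:
  k1=λy_n ⇒ h·k1=z·y_n;  k2=λ(1+13/15z)y_n ⇒ h·k2=z(1+13/15z)y_n
  y_{n+1}/y_n = 1 + 17/25z + 8/25z(1+13/15z) = 1 + z + 104/375z²
  Hence R(z) = 1 + z + 104/375z².

Solve |R(x)|<1 on ℝ⁻.
x=-0.37: |R|=0.6680
R=1: x+104/375x²=0 ⇒ x=−375/104=-3.6058; min R=1−1/(4·104/375)=0.0986>−1
Confirm numerically:
  x=-3.579: |R|=0.97343 <1
  x=-1.776: |R|=0.09876 <1
  x=-1.620: |R|=0.10783 <1
  x=-4.007: |R|=1.44588 >1
  x=-3.927: |R|=1.34985 >1
  x=-3.755: |R|=1.15541 >1
Stable set (-3.6058, 0).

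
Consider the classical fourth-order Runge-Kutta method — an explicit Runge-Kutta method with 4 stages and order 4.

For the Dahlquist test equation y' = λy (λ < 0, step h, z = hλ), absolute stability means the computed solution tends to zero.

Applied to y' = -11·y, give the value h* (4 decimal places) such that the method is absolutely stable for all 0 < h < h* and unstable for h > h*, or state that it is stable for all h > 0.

(-2.7853,0); λ=-11 ⇒ h* = 0.2532.

Test eqn y'=λy, z=hλ:
  order 4, 4-stage ⇒ R(z)=1+z+z^2/2+z^3/6+z^4/24
  (e.g. R(-1.07)=0.35289, |R|=0.35289)

Find x<0 with |R(x)|<1.
x=-1.07: |R|=0.3529
|R(-2.5)|=0.6484 |R(-1.71)|=0.2749 |R(-0.67)|=0.5127
Bisect:
  x_lo=-3.2628 |R|=1.9932  x_hi=-0.2919 |R|=0.7468
  mid=-1.77736 |R|=0.28217 →hi
  mid=-2.52008 |R|=0.66843 →hi
  mid=-2.89144 |R|=1.17219 →lo
  mid=-2.70576 |R|=0.88656 →hi
  mid=-2.79860 |R|=1.02025 →lo
  mid=-2.75218 |R|=0.95121 →hi
  mid=-2.77539 |R|=0.98517 →hi
  mid=-2.78699 |R|=1.00257 →lo
  ...
  [-2.78536,-2.78518] ⇒ x*=-2.7853
Stable set (-2.7853, 0).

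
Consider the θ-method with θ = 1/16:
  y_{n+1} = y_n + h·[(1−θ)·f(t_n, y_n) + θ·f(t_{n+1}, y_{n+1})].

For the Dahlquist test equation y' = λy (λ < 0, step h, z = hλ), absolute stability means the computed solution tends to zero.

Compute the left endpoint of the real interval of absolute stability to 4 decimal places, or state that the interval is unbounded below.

z* = -2.2857.

With y'=λy (z=hλ):
  y_{n+1} = y_n + z·[15/16·y_n + 1/16·y_{n+1}] ⇒ (1 − 1/16z)y_{n+1} = (1 + 15/16z)y_n
  so R(z) = (1 + 15/16z)/(1 − 1/16z).

Need |R(x)|<1, x<0.
x=-1.71: |R|=0.5449
R=−1: 1+15/16x = −1+1/16x ⇒ -7/8x=2 ⇒ x=2/(-7/8)=-2.2857
Confirm numerically:
  x=-2.031: |R|=0.80223 <1
  x=-1.793: |R|=0.61232 <1
  x=-1.540: |R|=0.40479 <1
  x=-1.031: |R|=0.03141 <1
  x=-2.689: |R|=1.30210 >1
  x=-2.672: |R|=1.28963 >1
  x=-2.307: |R|=1.01628 >1
So |R|<1 on (-2.2857, 0).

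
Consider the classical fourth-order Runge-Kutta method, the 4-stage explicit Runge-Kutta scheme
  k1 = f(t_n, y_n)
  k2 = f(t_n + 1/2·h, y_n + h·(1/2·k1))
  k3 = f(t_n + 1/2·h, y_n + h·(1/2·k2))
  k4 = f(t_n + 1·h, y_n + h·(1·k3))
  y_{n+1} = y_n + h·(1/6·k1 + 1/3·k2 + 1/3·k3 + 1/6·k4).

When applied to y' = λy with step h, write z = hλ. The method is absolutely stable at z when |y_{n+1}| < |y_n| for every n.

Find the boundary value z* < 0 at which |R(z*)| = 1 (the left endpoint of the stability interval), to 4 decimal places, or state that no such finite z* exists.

z* = -2.7853.

With y'=λy (z=hλ):
  order 4, 4-stage ⇒ R(z)=1+z+z^2/2+z^3/6+z^4/24
  (e.g. R(-0.38)=0.68392, |R|=0.68392)

Solve |R(x)|<1 on ℝ⁻.
x=-0.38: |R|=0.6839
|R(-2.96)|=1.2970 |R(-0.96)|=0.3887 |R(-0.78)|=0.4605
Bisect:
  x_lo=-3.3450 |R|=2.2279  x_hi=-0.3223 |R|=0.7245
  mid=-1.83362 |R|=0.29098 →hi
  mid=-2.58929 |R|=0.74252 →hi
  mid=-2.96712 |R|=1.31058 →lo
  mid=-2.77820 |R|=0.98936 →hi
  mid=-2.87266 |R|=1.13991 →lo
  mid=-2.82543 |R|=1.06222 →lo
  mid=-2.80182 |R|=1.02520 →lo
  mid=-2.79001 |R|=1.00714 →lo
  mid=-2.78411 |R|=0.99821 →hi
  mid=-2.78706 |R|=1.00266 →lo
  ...
  [-2.78540,-2.78521] ⇒ x*=-2.7853
Stable set (-2.7853, 0).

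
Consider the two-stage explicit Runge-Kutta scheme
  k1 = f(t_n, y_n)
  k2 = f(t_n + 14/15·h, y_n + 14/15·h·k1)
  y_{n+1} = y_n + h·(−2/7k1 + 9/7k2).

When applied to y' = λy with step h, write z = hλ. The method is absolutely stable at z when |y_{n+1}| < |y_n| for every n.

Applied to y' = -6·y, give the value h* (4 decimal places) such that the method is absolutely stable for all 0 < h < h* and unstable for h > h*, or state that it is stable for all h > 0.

With y'=λy (z=hλ):
  k1=λy_n ⇒ h·k1=z·y_n;  k2=λ(1+14/15z)y_n ⇒ h·k2=z(1+14/15z)y_n
  y_{n+1}/y_n = 1 − 2/7z + 9/7z(1+14/15z) = 1 + z + 6/5z²
  so R(z) = 1 + z + 6/5z².

Need |R(x)|<1, x<0.
x=-0.78: |R|=0.9501
R=1: x+6/5x²=0 ⇒ x=−5/6=-0.8333; min R=1−1/(4·6/5)=0.7917>−1
Confirm numerically:
  x=-0.804: |R|=0.97170 <1
  x=-0.716: |R|=0.89919 <1
  x=-0.687: |R|=0.87936 <1
  x=-0.429: |R|=0.79185 <1
  x=-1.376: |R|=1.89605 >1
  x=-1.076: |R|=1.31333 >1
Stable set (-0.8333, 0).

(-0.8333,0); λ=-6 ⇒ h* = (5/6)/6 = 0.1389.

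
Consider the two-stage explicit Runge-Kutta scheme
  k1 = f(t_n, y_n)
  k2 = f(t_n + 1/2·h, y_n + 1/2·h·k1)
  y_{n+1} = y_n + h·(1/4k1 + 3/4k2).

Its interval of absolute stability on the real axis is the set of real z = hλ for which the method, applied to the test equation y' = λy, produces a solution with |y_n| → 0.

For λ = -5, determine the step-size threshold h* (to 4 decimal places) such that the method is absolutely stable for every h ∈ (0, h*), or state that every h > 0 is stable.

Test eqn y'=λy, z=hλ:
  k1=λy_n ⇒ h·k1=z·y_n;  k2=λ(1+1/2z)y_n ⇒ h·k2=z(1+1/2z)y_n
  y_{n+1}/y_n = 1 + 1/4z + 3/4z(1+1/2z) = 1 + z + 3/8z²
  Hence R(z) = 1 + z + 3/8z².

Need |R(x)|<1, x<0.
x=-1.68: |R|=0.3784
R=1: x+3/8x²=0 ⇒ x=−8/3=-2.6667; min R=1−1/(4·3/8)=0.3333>−1
Confirm numerically:
  x=-2.514: |R|=0.85607 <1
  x=-1.740: |R|=0.39535 <1
  x=-1.491: |R|=0.34266 <1
  x=-3.102: |R|=1.50640 >1
  x=-2.985: |R|=1.35633 >1
  x=-2.764: |R|=1.10089 >1
Interval (-2.6667, 0).

(-2.6667,0); λ=-5 ⇒ h* = (8/3)/5 = 0.5333.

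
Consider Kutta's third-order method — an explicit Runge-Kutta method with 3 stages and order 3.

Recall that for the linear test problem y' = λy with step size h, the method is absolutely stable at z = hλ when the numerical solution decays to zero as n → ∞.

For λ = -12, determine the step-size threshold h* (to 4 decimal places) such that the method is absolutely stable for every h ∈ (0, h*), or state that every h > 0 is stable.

Test eqn y'=λy, z=hλ:
  order 3, 3-stage ⇒ R(z)=1+z+z^2/2+z^3/6
  (e.g. R(-0.96)=0.35334, |R|=0.35334)

Need |R(x)|<1, x<0.
x=-0.96: |R|=0.3533
|R(-2.66)|=1.2590 |R(-1.3)|=0.1788 |R(-1.27)|=0.1951
Bisect:
  x_lo=-3.3316 |R|=2.9452  x_hi=-0.1471 |R|=0.8631
  mid=-1.73939 |R|=0.10373 →hi
  mid=-2.53552 |R|=1.03783 →lo
  mid=-2.13745 |R|=0.48067 →hi
  mid=-2.33648 |R|=0.73278 →hi
  mid=-2.43600 |R|=0.87819 →hi
  mid=-2.48576 |R|=0.95617 →hi
  mid=-2.51064 |R|=0.99654 →hi
  mid=-2.52308 |R|=1.01707 →lo
  ...
  [-2.51277,-2.51258] ⇒ x*=-2.5127
Interval (-2.5127, 0).

(-2.5127,0); λ=-12 ⇒ h* = 0.2094.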